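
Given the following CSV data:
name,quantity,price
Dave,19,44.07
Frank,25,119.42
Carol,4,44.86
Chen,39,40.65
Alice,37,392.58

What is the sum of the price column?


Values in 'price' column:
  Row 1: 44.07
  Row 2: 119.42
  Row 3: 44.86
  Row 4: 40.65
  Row 5: 392.58
Sum = 44.07 + 119.42 + 44.86 + 40.65 + 392.58 = 641.58

ANSWER: 641.58


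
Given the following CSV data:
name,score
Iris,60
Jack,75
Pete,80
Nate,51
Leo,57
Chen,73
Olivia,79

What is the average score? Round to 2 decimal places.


Scores: 60, 75, 80, 51, 57, 73, 79
Sum = 475
Count = 7
Average = 475 / 7 = 67.86

ANSWER: 67.86


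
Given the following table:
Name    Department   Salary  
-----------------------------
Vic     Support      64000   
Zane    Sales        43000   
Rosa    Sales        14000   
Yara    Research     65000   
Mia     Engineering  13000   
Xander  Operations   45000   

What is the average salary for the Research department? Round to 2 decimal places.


Research department members:
  Yara: 65000
Sum = 65000
Count = 1
Average = 65000 / 1 = 65000.00

ANSWER: 65000.00


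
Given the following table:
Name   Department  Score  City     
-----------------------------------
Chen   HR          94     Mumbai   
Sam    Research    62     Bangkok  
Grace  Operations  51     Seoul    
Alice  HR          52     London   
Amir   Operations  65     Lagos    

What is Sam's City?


Row 2: Sam
City = Bangkok

ANSWER: Bangkok


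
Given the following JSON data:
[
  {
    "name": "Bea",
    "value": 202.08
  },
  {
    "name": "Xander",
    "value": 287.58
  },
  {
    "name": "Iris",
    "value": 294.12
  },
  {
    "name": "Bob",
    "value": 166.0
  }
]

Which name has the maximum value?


Comparing values:
  Bea: 202.08
  Xander: 287.58
  Iris: 294.12
  Bob: 166.0
Maximum: Iris (294.12)

ANSWER: Iris


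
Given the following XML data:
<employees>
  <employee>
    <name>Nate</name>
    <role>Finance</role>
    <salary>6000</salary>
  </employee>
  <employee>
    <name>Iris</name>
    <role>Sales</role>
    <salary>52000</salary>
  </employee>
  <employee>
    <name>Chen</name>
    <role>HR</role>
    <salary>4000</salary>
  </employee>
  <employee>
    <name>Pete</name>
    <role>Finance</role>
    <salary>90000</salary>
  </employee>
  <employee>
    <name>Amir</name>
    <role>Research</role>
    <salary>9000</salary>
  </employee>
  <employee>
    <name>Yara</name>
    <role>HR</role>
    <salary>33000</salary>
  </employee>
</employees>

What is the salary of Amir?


Searching for <employee> with <name>Amir</name>
Found at position 5
<salary>9000</salary>

ANSWER: 9000


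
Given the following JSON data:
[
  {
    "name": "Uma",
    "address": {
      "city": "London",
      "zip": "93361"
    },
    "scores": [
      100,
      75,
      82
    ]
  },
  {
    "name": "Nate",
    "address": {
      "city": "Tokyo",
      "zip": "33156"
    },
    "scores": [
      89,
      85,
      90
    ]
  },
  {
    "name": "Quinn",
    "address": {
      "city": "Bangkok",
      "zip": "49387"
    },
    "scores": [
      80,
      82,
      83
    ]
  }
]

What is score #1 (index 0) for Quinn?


Path: records[2].scores[0]
Value: 80

ANSWER: 80


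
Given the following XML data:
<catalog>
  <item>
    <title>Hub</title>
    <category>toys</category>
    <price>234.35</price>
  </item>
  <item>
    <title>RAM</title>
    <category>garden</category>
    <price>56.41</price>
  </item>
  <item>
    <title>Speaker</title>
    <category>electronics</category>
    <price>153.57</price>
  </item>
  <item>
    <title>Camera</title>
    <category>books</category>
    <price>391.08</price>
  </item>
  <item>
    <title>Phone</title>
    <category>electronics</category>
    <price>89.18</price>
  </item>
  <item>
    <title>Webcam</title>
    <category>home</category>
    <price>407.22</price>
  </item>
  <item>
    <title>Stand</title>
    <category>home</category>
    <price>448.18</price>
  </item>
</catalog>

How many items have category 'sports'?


Scanning <item> elements for <category>sports</category>:
Count: 0

ANSWER: 0


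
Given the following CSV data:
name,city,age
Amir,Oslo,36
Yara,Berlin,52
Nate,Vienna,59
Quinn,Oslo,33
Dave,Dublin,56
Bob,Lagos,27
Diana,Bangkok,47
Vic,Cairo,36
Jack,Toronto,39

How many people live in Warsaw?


Scanning city column for 'Warsaw':
Total matches: 0

ANSWER: 0


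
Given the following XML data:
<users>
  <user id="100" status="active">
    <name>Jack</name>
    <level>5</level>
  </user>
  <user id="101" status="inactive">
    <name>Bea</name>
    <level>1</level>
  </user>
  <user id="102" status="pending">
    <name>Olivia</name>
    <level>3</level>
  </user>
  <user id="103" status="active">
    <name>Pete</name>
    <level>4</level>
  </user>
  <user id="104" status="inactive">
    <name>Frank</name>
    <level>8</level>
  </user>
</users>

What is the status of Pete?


Finding user with name = Pete
user id="103" status="active"

ANSWER: active


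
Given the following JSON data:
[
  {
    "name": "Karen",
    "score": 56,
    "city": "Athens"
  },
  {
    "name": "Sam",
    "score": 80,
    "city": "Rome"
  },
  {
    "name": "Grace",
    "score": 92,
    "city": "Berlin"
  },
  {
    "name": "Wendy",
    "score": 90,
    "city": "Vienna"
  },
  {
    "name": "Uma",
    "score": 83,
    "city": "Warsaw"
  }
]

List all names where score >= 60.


Filtering records where score >= 60:
  Karen (score=56) -> no
  Sam (score=80) -> YES
  Grace (score=92) -> YES
  Wendy (score=90) -> YES
  Uma (score=83) -> YES


ANSWER: Sam, Grace, Wendy, Uma


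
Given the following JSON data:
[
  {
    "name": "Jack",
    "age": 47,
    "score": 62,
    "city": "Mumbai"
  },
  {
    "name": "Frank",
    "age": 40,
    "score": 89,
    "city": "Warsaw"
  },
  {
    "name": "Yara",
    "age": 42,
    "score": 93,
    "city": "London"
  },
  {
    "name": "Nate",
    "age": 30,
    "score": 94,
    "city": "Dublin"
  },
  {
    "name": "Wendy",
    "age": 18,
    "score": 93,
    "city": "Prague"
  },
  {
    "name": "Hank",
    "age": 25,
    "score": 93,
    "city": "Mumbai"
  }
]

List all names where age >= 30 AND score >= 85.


Checking both conditions:
  Jack (age=47, score=62) -> no
  Frank (age=40, score=89) -> YES
  Yara (age=42, score=93) -> YES
  Nate (age=30, score=94) -> YES
  Wendy (age=18, score=93) -> no
  Hank (age=25, score=93) -> no


ANSWER: Frank, Yara, Nate


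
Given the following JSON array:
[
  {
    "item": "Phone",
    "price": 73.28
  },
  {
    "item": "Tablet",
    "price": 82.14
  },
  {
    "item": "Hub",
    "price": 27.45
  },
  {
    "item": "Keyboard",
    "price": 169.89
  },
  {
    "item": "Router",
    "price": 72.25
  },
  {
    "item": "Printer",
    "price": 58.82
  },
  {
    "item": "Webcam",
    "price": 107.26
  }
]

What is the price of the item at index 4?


Array index 4 -> Router
price = 72.25

ANSWER: 72.25


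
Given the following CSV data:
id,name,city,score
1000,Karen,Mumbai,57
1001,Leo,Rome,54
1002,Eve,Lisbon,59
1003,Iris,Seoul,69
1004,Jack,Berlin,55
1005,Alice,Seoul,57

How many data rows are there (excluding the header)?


Counting rows (excluding header):
Header: id,name,city,score
Data rows: 6

ANSWER: 6


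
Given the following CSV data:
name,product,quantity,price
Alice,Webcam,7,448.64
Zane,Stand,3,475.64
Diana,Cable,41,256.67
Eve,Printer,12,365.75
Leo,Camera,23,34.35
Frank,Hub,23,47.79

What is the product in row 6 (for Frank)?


Row 6: Frank
Column 'product' = Hub

ANSWER: Hub


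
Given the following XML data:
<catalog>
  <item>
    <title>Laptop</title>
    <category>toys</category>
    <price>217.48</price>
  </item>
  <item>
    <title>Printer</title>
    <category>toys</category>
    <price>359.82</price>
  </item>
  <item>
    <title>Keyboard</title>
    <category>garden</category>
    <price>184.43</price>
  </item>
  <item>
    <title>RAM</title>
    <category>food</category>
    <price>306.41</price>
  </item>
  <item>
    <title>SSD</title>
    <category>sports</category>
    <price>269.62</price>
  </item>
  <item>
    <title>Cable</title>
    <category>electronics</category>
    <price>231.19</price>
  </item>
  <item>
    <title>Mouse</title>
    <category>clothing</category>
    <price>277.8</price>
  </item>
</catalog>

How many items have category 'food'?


Scanning <item> elements for <category>food</category>:
  Item 4: RAM -> MATCH
Count: 1

ANSWER: 1


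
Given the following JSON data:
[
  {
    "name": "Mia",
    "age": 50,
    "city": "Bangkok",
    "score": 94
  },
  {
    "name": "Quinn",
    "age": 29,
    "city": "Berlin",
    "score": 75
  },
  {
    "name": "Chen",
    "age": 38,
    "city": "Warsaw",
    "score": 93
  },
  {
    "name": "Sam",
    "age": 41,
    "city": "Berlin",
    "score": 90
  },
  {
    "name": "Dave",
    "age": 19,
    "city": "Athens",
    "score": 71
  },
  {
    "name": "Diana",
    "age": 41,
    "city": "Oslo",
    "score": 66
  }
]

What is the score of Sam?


Looking up record where name = Sam
Record index: 3
Field 'score' = 90

ANSWER: 90


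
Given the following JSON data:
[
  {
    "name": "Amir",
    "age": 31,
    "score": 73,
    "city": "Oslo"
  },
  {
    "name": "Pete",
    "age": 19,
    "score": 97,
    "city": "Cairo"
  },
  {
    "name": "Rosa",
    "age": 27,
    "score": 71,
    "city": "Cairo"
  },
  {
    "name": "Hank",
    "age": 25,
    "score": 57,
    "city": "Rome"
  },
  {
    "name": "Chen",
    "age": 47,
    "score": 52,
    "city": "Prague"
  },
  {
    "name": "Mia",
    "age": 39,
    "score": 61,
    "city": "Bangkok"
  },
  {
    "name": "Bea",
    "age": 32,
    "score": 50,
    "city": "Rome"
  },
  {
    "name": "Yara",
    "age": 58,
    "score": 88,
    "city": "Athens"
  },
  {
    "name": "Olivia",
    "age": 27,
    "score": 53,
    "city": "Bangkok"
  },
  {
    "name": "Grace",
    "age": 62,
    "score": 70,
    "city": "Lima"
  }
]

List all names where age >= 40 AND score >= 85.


Checking both conditions:
  Amir (age=31, score=73) -> no
  Pete (age=19, score=97) -> no
  Rosa (age=27, score=71) -> no
  Hank (age=25, score=57) -> no
  Chen (age=47, score=52) -> no
  Mia (age=39, score=61) -> no
  Bea (age=32, score=50) -> no
  Yara (age=58, score=88) -> YES
  Olivia (age=27, score=53) -> no
  Grace (age=62, score=70) -> no


ANSWER: Yara


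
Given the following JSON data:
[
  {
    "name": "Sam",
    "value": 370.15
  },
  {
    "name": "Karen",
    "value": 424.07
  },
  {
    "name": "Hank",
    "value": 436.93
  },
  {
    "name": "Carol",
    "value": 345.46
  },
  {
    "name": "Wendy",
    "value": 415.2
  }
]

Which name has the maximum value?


Comparing values:
  Sam: 370.15
  Karen: 424.07
  Hank: 436.93
  Carol: 345.46
  Wendy: 415.2
Maximum: Hank (436.93)

ANSWER: Hank


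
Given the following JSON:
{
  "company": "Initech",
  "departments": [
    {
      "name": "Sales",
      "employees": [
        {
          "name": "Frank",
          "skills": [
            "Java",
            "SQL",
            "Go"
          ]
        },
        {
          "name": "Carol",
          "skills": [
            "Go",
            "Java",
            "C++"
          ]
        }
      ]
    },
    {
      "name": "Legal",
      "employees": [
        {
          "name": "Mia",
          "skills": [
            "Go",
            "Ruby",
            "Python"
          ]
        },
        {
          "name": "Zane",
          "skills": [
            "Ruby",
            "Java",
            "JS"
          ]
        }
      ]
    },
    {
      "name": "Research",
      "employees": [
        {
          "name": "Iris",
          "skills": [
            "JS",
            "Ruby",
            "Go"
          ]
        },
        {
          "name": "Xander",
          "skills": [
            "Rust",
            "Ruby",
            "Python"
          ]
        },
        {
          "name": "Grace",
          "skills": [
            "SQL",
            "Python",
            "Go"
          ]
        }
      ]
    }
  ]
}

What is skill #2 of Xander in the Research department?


Path: departments[2].employees[1].skills[1]
Value: Ruby

ANSWER: Ruby


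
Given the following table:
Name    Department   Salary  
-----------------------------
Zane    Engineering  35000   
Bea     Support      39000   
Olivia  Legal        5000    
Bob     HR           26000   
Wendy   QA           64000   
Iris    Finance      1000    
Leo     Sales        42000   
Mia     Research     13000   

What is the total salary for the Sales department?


Sales department members:
  Leo: 42000
Total = 42000 = 42000

ANSWER: 42000


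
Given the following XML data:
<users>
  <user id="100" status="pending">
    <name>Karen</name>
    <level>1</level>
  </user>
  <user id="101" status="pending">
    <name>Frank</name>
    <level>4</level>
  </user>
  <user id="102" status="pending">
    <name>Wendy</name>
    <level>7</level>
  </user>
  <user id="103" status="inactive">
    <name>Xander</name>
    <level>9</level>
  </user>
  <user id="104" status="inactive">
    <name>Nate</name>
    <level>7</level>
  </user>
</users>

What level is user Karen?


Finding user: Karen
<level>1</level>

ANSWER: 1


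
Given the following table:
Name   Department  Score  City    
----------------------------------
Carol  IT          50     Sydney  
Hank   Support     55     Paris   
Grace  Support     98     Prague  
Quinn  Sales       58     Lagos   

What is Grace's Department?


Row 3: Grace
Department = Support

ANSWER: Support


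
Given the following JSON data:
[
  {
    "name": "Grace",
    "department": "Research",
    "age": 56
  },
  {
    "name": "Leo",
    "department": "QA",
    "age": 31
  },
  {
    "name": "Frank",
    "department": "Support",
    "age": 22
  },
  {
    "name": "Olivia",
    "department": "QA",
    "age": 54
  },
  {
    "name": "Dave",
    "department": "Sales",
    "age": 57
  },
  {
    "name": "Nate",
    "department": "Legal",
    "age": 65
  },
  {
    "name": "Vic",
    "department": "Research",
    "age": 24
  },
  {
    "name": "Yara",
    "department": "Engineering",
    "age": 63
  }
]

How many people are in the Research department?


Scanning records for department = Research
  Record 0: Grace
  Record 6: Vic
Count: 2

ANSWER: 2


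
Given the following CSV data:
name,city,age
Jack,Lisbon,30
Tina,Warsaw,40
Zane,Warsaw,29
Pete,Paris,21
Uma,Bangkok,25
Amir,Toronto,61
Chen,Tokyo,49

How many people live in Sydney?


Scanning city column for 'Sydney':
Total matches: 0

ANSWER: 0


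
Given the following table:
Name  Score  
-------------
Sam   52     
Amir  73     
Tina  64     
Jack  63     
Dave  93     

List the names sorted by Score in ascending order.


Sorting by Score (ascending):
  Sam: 52
  Jack: 63
  Tina: 64
  Amir: 73
  Dave: 93


ANSWER: Sam, Jack, Tina, Amir, Dave


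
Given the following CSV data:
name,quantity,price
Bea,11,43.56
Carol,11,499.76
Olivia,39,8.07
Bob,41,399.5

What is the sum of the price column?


Values in 'price' column:
  Row 1: 43.56
  Row 2: 499.76
  Row 3: 8.07
  Row 4: 399.5
Sum = 43.56 + 499.76 + 8.07 + 399.5 = 950.89

ANSWER: 950.89


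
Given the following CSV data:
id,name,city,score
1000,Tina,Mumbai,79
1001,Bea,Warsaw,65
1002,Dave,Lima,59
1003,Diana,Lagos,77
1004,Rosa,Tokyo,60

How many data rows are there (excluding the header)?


Counting rows (excluding header):
Header: id,name,city,score
Data rows: 5

ANSWER: 5


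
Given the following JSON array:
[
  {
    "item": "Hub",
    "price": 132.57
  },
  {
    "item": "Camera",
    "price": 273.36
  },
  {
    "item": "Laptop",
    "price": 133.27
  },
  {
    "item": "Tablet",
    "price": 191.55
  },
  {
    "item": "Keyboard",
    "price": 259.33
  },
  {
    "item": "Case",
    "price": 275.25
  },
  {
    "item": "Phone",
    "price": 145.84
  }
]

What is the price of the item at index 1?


Array index 1 -> Camera
price = 273.36

ANSWER: 273.36


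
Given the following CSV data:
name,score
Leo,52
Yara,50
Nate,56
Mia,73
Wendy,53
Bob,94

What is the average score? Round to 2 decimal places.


Scores: 52, 50, 56, 73, 53, 94
Sum = 378
Count = 6
Average = 378 / 6 = 63.00

ANSWER: 63.00


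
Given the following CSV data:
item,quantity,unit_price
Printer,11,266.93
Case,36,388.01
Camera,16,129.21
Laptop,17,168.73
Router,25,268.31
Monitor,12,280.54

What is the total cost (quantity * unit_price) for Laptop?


Row: Laptop
quantity = 17
unit_price = 168.73
total = 17 * 168.73 = 2868.41

ANSWER: 2868.41


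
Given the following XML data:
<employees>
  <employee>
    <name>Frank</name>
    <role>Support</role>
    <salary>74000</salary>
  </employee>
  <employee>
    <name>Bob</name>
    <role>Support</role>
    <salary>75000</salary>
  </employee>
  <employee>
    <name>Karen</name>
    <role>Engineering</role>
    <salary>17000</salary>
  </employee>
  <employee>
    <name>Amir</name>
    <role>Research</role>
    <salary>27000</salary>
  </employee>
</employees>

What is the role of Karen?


Searching for <employee> with <name>Karen</name>
Found at position 3
<role>Engineering</role>

ANSWER: Engineering


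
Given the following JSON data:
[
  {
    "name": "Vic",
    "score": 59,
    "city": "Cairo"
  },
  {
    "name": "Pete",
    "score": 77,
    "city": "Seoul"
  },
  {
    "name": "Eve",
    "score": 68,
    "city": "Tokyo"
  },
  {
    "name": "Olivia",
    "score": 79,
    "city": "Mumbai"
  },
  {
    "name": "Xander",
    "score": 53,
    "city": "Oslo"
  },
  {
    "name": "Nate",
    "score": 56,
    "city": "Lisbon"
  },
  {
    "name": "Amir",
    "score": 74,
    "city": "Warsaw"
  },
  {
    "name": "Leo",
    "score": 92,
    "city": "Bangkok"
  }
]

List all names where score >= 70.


Filtering records where score >= 70:
  Vic (score=59) -> no
  Pete (score=77) -> YES
  Eve (score=68) -> no
  Olivia (score=79) -> YES
  Xander (score=53) -> no
  Nate (score=56) -> no
  Amir (score=74) -> YES
  Leo (score=92) -> YES


ANSWER: Pete, Olivia, Amir, Leo


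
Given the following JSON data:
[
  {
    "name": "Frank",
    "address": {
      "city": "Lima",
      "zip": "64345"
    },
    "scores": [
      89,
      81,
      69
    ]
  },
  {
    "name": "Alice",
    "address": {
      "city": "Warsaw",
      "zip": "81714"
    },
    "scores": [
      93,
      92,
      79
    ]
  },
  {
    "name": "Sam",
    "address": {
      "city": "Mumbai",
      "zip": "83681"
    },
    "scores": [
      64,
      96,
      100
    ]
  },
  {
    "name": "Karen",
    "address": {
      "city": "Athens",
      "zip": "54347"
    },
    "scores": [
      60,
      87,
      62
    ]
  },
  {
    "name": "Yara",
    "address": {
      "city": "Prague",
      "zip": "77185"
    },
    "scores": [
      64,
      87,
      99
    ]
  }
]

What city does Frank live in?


Path: records[0].address.city
Value: Lima

ANSWER: Lima


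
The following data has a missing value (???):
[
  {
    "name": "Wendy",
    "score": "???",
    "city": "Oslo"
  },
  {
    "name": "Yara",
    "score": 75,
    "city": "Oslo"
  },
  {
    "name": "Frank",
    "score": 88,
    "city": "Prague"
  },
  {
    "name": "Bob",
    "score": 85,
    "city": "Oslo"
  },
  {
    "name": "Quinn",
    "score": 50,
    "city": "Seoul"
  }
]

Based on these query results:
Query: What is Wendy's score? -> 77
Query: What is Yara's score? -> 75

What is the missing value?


The missing value is Wendy's score
From query: Wendy's score = 77

ANSWER: 77


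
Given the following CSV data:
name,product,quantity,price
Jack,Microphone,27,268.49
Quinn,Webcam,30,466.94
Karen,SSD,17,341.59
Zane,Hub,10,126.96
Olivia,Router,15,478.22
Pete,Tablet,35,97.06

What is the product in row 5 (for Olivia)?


Row 5: Olivia
Column 'product' = Router

ANSWER: Router


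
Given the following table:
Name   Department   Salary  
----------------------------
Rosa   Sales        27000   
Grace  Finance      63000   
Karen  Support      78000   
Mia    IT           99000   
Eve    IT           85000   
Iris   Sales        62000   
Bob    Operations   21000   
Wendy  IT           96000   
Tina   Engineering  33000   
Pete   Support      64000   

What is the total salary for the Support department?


Support department members:
  Karen: 78000
  Pete: 64000
Total = 78000 + 64000 = 142000

ANSWER: 142000


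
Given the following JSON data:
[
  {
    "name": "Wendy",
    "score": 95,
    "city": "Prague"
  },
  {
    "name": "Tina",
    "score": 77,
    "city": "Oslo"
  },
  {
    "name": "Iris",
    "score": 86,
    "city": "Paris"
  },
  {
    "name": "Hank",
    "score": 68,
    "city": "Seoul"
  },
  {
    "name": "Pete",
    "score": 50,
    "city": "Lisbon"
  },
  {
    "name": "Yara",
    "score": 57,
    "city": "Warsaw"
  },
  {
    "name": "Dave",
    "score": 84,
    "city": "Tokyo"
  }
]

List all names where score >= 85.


Filtering records where score >= 85:
  Wendy (score=95) -> YES
  Tina (score=77) -> no
  Iris (score=86) -> YES
  Hank (score=68) -> no
  Pete (score=50) -> no
  Yara (score=57) -> no
  Dave (score=84) -> no


ANSWER: Wendy, Iris


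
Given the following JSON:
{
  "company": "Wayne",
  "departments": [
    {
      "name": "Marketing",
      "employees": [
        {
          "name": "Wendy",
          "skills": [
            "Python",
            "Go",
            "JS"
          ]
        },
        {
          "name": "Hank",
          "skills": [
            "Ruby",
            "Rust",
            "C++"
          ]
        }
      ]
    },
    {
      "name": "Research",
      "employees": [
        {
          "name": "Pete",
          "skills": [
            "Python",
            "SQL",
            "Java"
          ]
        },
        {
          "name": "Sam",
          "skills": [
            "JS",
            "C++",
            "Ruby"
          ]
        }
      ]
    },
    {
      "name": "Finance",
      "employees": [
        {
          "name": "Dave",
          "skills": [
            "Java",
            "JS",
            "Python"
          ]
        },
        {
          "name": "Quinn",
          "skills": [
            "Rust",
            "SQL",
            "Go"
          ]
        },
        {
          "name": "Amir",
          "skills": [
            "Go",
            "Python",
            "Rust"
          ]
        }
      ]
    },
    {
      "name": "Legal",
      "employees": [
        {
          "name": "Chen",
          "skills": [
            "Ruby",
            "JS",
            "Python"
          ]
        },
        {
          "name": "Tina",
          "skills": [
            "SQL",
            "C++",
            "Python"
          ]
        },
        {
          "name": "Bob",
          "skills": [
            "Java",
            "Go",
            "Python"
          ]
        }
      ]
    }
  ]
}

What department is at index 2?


Path: departments[2].name
Value: Finance

ANSWER: Finance


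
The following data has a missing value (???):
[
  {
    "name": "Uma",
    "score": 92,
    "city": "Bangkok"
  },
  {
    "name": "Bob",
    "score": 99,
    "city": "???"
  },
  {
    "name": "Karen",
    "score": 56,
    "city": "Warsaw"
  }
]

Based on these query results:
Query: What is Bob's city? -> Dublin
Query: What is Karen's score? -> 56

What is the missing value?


The missing value is Bob's city
From query: Bob's city = Dublin

ANSWER: Dublin


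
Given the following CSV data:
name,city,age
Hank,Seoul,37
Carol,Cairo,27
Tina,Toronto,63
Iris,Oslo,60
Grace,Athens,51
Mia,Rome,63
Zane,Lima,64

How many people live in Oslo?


Scanning city column for 'Oslo':
  Row 4: Iris -> MATCH
Total matches: 1

ANSWER: 1


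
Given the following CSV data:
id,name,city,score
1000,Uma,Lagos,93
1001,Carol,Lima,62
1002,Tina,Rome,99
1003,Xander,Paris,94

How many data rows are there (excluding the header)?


Counting rows (excluding header):
Header: id,name,city,score
Data rows: 4

ANSWER: 4


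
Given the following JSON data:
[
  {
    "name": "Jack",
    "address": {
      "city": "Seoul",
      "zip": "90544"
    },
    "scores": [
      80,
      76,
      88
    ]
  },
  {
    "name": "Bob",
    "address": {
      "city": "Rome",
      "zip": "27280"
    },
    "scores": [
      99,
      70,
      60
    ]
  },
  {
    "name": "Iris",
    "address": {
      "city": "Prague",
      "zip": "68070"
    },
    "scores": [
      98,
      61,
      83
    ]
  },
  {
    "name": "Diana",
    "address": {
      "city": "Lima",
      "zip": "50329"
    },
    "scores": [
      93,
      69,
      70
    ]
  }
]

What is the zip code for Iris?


Path: records[2].address.zip
Value: 68070

ANSWER: 68070


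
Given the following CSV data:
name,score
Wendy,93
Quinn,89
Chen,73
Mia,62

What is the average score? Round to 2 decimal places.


Scores: 93, 89, 73, 62
Sum = 317
Count = 4
Average = 317 / 4 = 79.25

ANSWER: 79.25


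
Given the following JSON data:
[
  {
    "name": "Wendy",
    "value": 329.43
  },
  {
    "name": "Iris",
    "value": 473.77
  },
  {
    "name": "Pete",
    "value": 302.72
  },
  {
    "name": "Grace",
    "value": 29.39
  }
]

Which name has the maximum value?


Comparing values:
  Wendy: 329.43
  Iris: 473.77
  Pete: 302.72
  Grace: 29.39
Maximum: Iris (473.77)

ANSWER: Iris


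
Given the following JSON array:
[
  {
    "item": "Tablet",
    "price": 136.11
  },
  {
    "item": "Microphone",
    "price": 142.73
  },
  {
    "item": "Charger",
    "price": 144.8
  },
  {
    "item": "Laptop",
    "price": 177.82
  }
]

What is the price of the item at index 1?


Array index 1 -> Microphone
price = 142.73

ANSWER: 142.73


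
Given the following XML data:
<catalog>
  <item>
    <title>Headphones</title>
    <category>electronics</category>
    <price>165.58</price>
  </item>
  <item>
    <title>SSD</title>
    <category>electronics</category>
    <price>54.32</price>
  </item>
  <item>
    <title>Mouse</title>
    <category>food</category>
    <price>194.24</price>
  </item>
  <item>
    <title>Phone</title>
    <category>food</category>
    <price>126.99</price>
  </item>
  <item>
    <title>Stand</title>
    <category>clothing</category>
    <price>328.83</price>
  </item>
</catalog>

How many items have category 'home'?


Scanning <item> elements for <category>home</category>:
Count: 0

ANSWER: 0


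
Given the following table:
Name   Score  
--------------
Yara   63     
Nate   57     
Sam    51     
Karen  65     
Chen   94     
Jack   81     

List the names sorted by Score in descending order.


Sorting by Score (descending):
  Chen: 94
  Jack: 81
  Karen: 65
  Yara: 63
  Nate: 57
  Sam: 51


ANSWER: Chen, Jack, Karen, Yara, Nate, Sam


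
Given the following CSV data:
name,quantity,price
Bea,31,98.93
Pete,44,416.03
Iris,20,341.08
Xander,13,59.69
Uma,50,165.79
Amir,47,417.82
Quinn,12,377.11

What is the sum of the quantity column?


Values in 'quantity' column:
  Row 1: 31
  Row 2: 44
  Row 3: 20
  Row 4: 13
  Row 5: 50
  Row 6: 47
  Row 7: 12
Sum = 31 + 44 + 20 + 13 + 50 + 47 + 12 = 217

ANSWER: 217


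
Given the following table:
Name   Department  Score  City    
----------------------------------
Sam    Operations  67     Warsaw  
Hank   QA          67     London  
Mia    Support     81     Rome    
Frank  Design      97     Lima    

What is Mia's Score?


Row 3: Mia
Score = 81

ANSWER: 81


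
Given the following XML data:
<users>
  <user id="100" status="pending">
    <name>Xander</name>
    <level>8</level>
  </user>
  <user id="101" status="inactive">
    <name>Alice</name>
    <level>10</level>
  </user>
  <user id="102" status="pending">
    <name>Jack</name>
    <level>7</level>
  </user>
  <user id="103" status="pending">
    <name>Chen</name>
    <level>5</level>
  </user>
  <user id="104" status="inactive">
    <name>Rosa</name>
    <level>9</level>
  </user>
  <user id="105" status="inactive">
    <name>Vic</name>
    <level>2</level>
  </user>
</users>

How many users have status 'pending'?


Counting users with status='pending':
  Xander (id=100) -> MATCH
  Jack (id=102) -> MATCH
  Chen (id=103) -> MATCH
Count: 3

ANSWER: 3


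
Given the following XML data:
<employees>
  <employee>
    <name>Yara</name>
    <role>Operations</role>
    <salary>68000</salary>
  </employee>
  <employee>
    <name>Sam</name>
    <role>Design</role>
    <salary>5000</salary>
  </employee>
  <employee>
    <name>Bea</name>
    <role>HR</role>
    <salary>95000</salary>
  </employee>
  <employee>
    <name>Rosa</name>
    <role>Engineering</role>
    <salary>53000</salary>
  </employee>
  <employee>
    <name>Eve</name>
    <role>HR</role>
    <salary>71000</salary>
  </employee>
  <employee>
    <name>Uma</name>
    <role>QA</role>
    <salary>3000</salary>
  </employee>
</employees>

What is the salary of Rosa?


Searching for <employee> with <name>Rosa</name>
Found at position 4
<salary>53000</salary>

ANSWER: 53000


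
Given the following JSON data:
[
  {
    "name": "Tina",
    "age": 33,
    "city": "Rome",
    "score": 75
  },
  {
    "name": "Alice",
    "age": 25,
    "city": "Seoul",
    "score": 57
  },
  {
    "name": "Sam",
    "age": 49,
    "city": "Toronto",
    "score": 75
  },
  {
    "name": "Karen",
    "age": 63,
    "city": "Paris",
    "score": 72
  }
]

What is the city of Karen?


Looking up record where name = Karen
Record index: 3
Field 'city' = Paris

ANSWER: Paris


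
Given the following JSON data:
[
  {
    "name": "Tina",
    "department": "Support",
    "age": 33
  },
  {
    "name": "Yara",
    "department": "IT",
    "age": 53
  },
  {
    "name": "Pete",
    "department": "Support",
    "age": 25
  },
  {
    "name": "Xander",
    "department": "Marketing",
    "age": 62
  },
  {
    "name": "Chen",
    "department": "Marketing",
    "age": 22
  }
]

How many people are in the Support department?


Scanning records for department = Support
  Record 0: Tina
  Record 2: Pete
Count: 2

ANSWER: 2


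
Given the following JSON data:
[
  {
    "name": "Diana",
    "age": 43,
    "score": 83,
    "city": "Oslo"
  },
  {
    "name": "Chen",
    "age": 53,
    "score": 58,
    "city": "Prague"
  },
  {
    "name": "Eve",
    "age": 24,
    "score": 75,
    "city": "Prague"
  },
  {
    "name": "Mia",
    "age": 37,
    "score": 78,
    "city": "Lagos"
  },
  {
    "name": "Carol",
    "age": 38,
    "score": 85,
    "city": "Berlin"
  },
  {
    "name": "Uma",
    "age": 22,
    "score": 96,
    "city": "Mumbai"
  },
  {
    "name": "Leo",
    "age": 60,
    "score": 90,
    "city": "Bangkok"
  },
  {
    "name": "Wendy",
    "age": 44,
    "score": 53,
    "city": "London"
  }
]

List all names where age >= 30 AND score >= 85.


Checking both conditions:
  Diana (age=43, score=83) -> no
  Chen (age=53, score=58) -> no
  Eve (age=24, score=75) -> no
  Mia (age=37, score=78) -> no
  Carol (age=38, score=85) -> YES
  Uma (age=22, score=96) -> no
  Leo (age=60, score=90) -> YES
  Wendy (age=44, score=53) -> no


ANSWER: Carol, Leo


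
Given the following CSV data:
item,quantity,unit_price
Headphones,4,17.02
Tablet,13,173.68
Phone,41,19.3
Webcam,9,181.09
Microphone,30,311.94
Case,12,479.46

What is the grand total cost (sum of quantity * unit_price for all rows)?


Computing row totals:
  Headphones: 4 * 17.02 = 68.08
  Tablet: 13 * 173.68 = 2257.84
  Phone: 41 * 19.3 = 791.3
  Webcam: 9 * 181.09 = 1629.81
  Microphone: 30 * 311.94 = 9358.2
  Case: 12 * 479.46 = 5753.52
Grand total = 68.08 + 2257.84 + 791.3 + 1629.81 + 9358.2 + 5753.52 = 19858.75

ANSWER: 19858.75


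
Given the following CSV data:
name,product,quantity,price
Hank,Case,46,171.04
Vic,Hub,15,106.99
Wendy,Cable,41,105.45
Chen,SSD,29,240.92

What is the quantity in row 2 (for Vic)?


Row 2: Vic
Column 'quantity' = 15

ANSWER: 15


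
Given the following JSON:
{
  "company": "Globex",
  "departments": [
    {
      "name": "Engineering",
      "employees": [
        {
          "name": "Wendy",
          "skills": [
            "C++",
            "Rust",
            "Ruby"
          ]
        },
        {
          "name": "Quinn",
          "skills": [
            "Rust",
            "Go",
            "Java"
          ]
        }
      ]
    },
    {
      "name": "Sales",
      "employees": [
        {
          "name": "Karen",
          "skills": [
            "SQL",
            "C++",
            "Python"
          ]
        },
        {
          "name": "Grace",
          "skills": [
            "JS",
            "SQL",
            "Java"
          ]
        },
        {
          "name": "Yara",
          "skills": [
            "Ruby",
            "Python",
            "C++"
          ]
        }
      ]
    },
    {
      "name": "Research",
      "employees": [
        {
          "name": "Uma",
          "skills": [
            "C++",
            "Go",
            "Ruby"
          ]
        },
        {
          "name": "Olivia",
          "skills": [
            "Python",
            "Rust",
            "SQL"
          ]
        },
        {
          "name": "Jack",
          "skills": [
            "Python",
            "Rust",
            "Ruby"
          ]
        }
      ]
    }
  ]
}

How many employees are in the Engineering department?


Path: departments[0].employees
Count: 2

ANSWER: 2


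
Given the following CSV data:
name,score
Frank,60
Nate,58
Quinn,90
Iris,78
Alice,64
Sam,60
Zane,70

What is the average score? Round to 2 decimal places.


Scores: 60, 58, 90, 78, 64, 60, 70
Sum = 480
Count = 7
Average = 480 / 7 = 68.57

ANSWER: 68.57


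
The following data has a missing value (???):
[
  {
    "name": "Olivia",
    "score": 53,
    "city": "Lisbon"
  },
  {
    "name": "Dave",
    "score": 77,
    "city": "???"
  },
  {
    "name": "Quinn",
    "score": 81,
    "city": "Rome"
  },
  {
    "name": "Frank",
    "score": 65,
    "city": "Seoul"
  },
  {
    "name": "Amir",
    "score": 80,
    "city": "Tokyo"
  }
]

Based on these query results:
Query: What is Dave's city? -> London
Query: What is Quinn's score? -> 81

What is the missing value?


The missing value is Dave's city
From query: Dave's city = London

ANSWER: London


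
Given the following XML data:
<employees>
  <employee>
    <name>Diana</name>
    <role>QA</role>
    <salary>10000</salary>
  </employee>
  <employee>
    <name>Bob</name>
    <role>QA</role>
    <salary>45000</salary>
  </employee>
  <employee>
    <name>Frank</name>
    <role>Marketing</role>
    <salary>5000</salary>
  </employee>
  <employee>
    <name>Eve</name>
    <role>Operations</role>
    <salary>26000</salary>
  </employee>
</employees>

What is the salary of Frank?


Searching for <employee> with <name>Frank</name>
Found at position 3
<salary>5000</salary>

ANSWER: 5000


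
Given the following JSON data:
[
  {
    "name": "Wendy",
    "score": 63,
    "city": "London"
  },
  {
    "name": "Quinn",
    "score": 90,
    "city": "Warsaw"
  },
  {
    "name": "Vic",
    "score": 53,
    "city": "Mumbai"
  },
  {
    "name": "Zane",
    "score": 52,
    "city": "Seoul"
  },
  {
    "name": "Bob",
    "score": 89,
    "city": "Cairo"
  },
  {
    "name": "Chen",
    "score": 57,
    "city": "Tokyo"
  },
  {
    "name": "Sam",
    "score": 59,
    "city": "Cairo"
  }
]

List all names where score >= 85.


Filtering records where score >= 85:
  Wendy (score=63) -> no
  Quinn (score=90) -> YES
  Vic (score=53) -> no
  Zane (score=52) -> no
  Bob (score=89) -> YES
  Chen (score=57) -> no
  Sam (score=59) -> no


ANSWER: Quinn, Bob


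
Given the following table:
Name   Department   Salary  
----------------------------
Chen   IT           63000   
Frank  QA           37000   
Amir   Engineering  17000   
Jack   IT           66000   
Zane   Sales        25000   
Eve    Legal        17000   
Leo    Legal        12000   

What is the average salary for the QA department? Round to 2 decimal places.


QA department members:
  Frank: 37000
Sum = 37000
Count = 1
Average = 37000 / 1 = 37000.00

ANSWER: 37000.00


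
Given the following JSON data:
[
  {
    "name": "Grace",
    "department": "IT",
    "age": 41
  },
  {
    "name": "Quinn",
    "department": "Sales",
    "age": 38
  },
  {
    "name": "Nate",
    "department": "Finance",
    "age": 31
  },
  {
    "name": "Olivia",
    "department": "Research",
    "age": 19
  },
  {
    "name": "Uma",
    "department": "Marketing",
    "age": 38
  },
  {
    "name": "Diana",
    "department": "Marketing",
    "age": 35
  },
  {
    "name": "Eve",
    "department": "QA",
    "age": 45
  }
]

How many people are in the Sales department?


Scanning records for department = Sales
  Record 1: Quinn
Count: 1

ANSWER: 1


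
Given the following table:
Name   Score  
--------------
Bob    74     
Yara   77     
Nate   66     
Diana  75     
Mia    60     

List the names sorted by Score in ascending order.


Sorting by Score (ascending):
  Mia: 60
  Nate: 66
  Bob: 74
  Diana: 75
  Yara: 77


ANSWER: Mia, Nate, Bob, Diana, Yara


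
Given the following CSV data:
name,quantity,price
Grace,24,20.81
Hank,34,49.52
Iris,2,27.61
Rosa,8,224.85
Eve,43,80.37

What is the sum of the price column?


Values in 'price' column:
  Row 1: 20.81
  Row 2: 49.52
  Row 3: 27.61
  Row 4: 224.85
  Row 5: 80.37
Sum = 20.81 + 49.52 + 27.61 + 224.85 + 80.37 = 403.16

ANSWER: 403.16


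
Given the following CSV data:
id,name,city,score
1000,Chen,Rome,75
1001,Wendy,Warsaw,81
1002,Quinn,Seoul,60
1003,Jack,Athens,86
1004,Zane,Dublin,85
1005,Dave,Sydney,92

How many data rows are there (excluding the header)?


Counting rows (excluding header):
Header: id,name,city,score
Data rows: 6

ANSWER: 6


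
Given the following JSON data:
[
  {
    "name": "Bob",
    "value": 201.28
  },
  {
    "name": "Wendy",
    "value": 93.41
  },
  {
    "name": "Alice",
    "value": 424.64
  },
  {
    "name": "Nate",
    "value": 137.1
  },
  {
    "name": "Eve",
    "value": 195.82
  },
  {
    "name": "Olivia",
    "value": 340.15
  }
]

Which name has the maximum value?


Comparing values:
  Bob: 201.28
  Wendy: 93.41
  Alice: 424.64
  Nate: 137.1
  Eve: 195.82
  Olivia: 340.15
Maximum: Alice (424.64)

ANSWER: Alice


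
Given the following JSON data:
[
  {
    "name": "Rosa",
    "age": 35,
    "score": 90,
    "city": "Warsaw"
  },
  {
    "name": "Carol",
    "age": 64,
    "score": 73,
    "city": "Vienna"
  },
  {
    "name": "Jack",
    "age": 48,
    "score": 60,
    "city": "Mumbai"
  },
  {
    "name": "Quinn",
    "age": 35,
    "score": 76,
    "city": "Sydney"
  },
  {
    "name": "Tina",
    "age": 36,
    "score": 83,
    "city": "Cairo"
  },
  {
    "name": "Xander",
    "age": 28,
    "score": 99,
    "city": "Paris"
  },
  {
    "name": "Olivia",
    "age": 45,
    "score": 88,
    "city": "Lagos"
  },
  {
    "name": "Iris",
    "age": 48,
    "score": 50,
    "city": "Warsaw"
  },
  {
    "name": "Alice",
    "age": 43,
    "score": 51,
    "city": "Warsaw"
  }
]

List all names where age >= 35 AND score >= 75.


Checking both conditions:
  Rosa (age=35, score=90) -> YES
  Carol (age=64, score=73) -> no
  Jack (age=48, score=60) -> no
  Quinn (age=35, score=76) -> YES
  Tina (age=36, score=83) -> YES
  Xander (age=28, score=99) -> no
  Olivia (age=45, score=88) -> YES
  Iris (age=48, score=50) -> no
  Alice (age=43, score=51) -> no


ANSWER: Rosa, Quinn, Tina, Olivia


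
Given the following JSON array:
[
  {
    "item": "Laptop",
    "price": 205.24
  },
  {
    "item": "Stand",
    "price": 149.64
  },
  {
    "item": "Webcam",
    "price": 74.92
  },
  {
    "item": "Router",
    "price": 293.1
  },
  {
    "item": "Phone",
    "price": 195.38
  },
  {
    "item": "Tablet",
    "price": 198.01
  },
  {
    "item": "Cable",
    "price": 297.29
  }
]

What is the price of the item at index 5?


Array index 5 -> Tablet
price = 198.01

ANSWER: 198.01


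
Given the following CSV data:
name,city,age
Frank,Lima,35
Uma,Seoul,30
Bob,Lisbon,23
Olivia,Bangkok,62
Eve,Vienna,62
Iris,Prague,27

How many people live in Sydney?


Scanning city column for 'Sydney':
Total matches: 0

ANSWER: 0


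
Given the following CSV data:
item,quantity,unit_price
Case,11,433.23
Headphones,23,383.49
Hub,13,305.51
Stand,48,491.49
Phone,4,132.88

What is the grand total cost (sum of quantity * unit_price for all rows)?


Computing row totals:
  Case: 11 * 433.23 = 4765.53
  Headphones: 23 * 383.49 = 8820.27
  Hub: 13 * 305.51 = 3971.63
  Stand: 48 * 491.49 = 23591.52
  Phone: 4 * 132.88 = 531.52
Grand total = 4765.53 + 8820.27 + 3971.63 + 23591.52 + 531.52 = 41680.47

ANSWER: 41680.47
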